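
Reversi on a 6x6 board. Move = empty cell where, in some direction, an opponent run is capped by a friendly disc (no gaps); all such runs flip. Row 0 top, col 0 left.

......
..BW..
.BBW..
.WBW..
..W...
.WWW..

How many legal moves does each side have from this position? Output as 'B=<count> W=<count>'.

-- B to move --
(0,2): no bracket -> illegal
(0,3): no bracket -> illegal
(0,4): flips 1 -> legal
(1,4): flips 2 -> legal
(2,0): no bracket -> illegal
(2,4): flips 1 -> legal
(3,0): flips 1 -> legal
(3,4): flips 2 -> legal
(4,0): flips 1 -> legal
(4,1): flips 1 -> legal
(4,3): no bracket -> illegal
(4,4): flips 1 -> legal
(5,0): no bracket -> illegal
(5,4): no bracket -> illegal
B mobility = 8
-- W to move --
(0,1): flips 1 -> legal
(0,2): flips 3 -> legal
(0,3): no bracket -> illegal
(1,0): no bracket -> illegal
(1,1): flips 3 -> legal
(2,0): flips 2 -> legal
(3,0): no bracket -> illegal
(4,1): flips 1 -> legal
(4,3): no bracket -> illegal
W mobility = 5

Answer: B=8 W=5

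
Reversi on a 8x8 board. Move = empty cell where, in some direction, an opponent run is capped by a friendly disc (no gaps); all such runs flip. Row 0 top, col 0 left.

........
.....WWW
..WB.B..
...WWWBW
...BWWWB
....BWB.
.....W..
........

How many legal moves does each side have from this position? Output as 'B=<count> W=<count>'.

Answer: B=9 W=14

Derivation:
-- B to move --
(0,4): no bracket -> illegal
(0,5): flips 1 -> legal
(0,6): no bracket -> illegal
(0,7): flips 1 -> legal
(1,1): no bracket -> illegal
(1,2): no bracket -> illegal
(1,3): no bracket -> illegal
(1,4): no bracket -> illegal
(2,1): flips 1 -> legal
(2,4): flips 2 -> legal
(2,6): no bracket -> illegal
(2,7): flips 1 -> legal
(3,1): no bracket -> illegal
(3,2): flips 3 -> legal
(4,2): no bracket -> illegal
(5,3): no bracket -> illegal
(5,7): no bracket -> illegal
(6,4): no bracket -> illegal
(6,6): no bracket -> illegal
(7,4): flips 1 -> legal
(7,5): flips 4 -> legal
(7,6): flips 1 -> legal
B mobility = 9
-- W to move --
(1,2): flips 1 -> legal
(1,3): flips 1 -> legal
(1,4): no bracket -> illegal
(2,4): flips 1 -> legal
(2,6): flips 1 -> legal
(2,7): flips 1 -> legal
(3,2): flips 2 -> legal
(4,2): flips 1 -> legal
(5,2): flips 1 -> legal
(5,3): flips 2 -> legal
(5,7): flips 2 -> legal
(6,3): flips 1 -> legal
(6,4): flips 1 -> legal
(6,6): flips 1 -> legal
(6,7): flips 1 -> legal
W mobility = 14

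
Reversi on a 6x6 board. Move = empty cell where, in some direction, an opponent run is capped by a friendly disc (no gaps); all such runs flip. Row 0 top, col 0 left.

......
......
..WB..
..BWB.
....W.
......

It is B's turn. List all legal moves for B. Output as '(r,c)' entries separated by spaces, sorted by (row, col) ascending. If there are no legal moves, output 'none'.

(1,1): no bracket -> illegal
(1,2): flips 1 -> legal
(1,3): no bracket -> illegal
(2,1): flips 1 -> legal
(2,4): no bracket -> illegal
(3,1): no bracket -> illegal
(3,5): no bracket -> illegal
(4,2): no bracket -> illegal
(4,3): flips 1 -> legal
(4,5): no bracket -> illegal
(5,3): no bracket -> illegal
(5,4): flips 1 -> legal
(5,5): no bracket -> illegal

Answer: (1,2) (2,1) (4,3) (5,4)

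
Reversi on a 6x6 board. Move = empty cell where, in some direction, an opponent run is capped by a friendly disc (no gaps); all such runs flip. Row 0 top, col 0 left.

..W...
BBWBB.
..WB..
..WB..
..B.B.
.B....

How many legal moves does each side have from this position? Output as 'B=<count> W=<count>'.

-- B to move --
(0,1): flips 1 -> legal
(0,3): no bracket -> illegal
(2,1): flips 1 -> legal
(3,1): flips 2 -> legal
(4,1): flips 1 -> legal
(4,3): no bracket -> illegal
B mobility = 4
-- W to move --
(0,0): flips 1 -> legal
(0,1): no bracket -> illegal
(0,3): no bracket -> illegal
(0,4): flips 1 -> legal
(0,5): flips 2 -> legal
(1,5): flips 2 -> legal
(2,0): flips 1 -> legal
(2,1): no bracket -> illegal
(2,4): flips 2 -> legal
(2,5): no bracket -> illegal
(3,1): no bracket -> illegal
(3,4): flips 2 -> legal
(3,5): no bracket -> illegal
(4,0): no bracket -> illegal
(4,1): no bracket -> illegal
(4,3): no bracket -> illegal
(4,5): no bracket -> illegal
(5,0): no bracket -> illegal
(5,2): flips 1 -> legal
(5,3): no bracket -> illegal
(5,4): no bracket -> illegal
(5,5): flips 2 -> legal
W mobility = 9

Answer: B=4 W=9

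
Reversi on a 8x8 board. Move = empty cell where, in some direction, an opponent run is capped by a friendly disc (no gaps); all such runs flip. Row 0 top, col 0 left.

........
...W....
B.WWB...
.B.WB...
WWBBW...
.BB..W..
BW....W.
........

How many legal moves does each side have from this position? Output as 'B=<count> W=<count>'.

-- B to move --
(0,2): flips 1 -> legal
(0,3): flips 3 -> legal
(0,4): flips 2 -> legal
(1,1): no bracket -> illegal
(1,2): flips 1 -> legal
(1,4): no bracket -> illegal
(2,1): flips 2 -> legal
(3,0): flips 1 -> legal
(3,2): flips 1 -> legal
(3,5): no bracket -> illegal
(4,5): flips 1 -> legal
(4,6): no bracket -> illegal
(5,0): no bracket -> illegal
(5,3): no bracket -> illegal
(5,4): flips 1 -> legal
(5,6): no bracket -> illegal
(5,7): no bracket -> illegal
(6,2): flips 1 -> legal
(6,4): no bracket -> illegal
(6,5): no bracket -> illegal
(6,7): no bracket -> illegal
(7,0): flips 1 -> legal
(7,1): flips 1 -> legal
(7,2): no bracket -> illegal
(7,5): no bracket -> illegal
(7,6): no bracket -> illegal
(7,7): no bracket -> illegal
B mobility = 12
-- W to move --
(1,0): no bracket -> illegal
(1,1): no bracket -> illegal
(1,4): flips 2 -> legal
(1,5): flips 1 -> legal
(2,1): flips 1 -> legal
(2,5): flips 4 -> legal
(3,0): no bracket -> illegal
(3,2): no bracket -> illegal
(3,5): flips 2 -> legal
(4,5): flips 1 -> legal
(5,0): no bracket -> illegal
(5,3): flips 1 -> legal
(5,4): no bracket -> illegal
(6,2): flips 1 -> legal
(6,3): flips 1 -> legal
(7,0): no bracket -> illegal
(7,1): no bracket -> illegal
W mobility = 9

Answer: B=12 W=9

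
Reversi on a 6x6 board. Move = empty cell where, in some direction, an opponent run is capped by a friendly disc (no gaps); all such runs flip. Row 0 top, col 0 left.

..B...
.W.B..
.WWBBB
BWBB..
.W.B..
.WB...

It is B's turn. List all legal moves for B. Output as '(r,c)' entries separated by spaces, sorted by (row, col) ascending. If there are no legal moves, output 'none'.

(0,0): flips 2 -> legal
(0,1): no bracket -> illegal
(1,0): flips 1 -> legal
(1,2): flips 2 -> legal
(2,0): flips 3 -> legal
(4,0): flips 2 -> legal
(4,2): no bracket -> illegal
(5,0): flips 2 -> legal

Answer: (0,0) (1,0) (1,2) (2,0) (4,0) (5,0)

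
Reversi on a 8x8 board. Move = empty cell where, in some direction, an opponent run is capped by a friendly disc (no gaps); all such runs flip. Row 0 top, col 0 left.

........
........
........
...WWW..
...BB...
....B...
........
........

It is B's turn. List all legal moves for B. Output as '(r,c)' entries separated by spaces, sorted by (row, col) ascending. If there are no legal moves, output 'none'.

Answer: (2,2) (2,3) (2,4) (2,5) (2,6)

Derivation:
(2,2): flips 1 -> legal
(2,3): flips 1 -> legal
(2,4): flips 1 -> legal
(2,5): flips 1 -> legal
(2,6): flips 1 -> legal
(3,2): no bracket -> illegal
(3,6): no bracket -> illegal
(4,2): no bracket -> illegal
(4,5): no bracket -> illegal
(4,6): no bracket -> illegal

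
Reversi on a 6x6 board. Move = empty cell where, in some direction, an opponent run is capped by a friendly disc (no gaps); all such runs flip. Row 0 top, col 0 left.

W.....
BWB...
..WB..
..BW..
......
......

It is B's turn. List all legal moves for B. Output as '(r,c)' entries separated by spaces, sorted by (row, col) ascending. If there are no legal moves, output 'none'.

Answer: (2,1) (3,4) (4,3)

Derivation:
(0,1): no bracket -> illegal
(0,2): no bracket -> illegal
(1,3): no bracket -> illegal
(2,0): no bracket -> illegal
(2,1): flips 1 -> legal
(2,4): no bracket -> illegal
(3,1): no bracket -> illegal
(3,4): flips 1 -> legal
(4,2): no bracket -> illegal
(4,3): flips 1 -> legal
(4,4): no bracket -> illegal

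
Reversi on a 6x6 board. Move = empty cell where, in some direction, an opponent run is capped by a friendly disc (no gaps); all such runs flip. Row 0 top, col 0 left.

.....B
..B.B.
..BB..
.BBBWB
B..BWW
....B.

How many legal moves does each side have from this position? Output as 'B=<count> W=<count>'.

Answer: B=4 W=6

Derivation:
-- B to move --
(2,4): flips 2 -> legal
(2,5): flips 1 -> legal
(5,3): flips 1 -> legal
(5,5): flips 2 -> legal
B mobility = 4
-- W to move --
(0,1): flips 2 -> legal
(0,2): no bracket -> illegal
(0,3): no bracket -> illegal
(0,4): no bracket -> illegal
(1,1): flips 2 -> legal
(1,3): no bracket -> illegal
(1,5): no bracket -> illegal
(2,0): no bracket -> illegal
(2,1): no bracket -> illegal
(2,4): no bracket -> illegal
(2,5): flips 1 -> legal
(3,0): flips 3 -> legal
(4,1): no bracket -> illegal
(4,2): flips 1 -> legal
(5,0): no bracket -> illegal
(5,1): no bracket -> illegal
(5,2): flips 1 -> legal
(5,3): no bracket -> illegal
(5,5): no bracket -> illegal
W mobility = 6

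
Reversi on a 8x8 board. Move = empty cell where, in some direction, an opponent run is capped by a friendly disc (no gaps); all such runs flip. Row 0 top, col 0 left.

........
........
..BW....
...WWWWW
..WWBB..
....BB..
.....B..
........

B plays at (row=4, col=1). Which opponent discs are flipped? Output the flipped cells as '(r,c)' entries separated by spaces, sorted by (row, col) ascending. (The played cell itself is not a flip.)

Dir NW: first cell '.' (not opp) -> no flip
Dir N: first cell '.' (not opp) -> no flip
Dir NE: first cell '.' (not opp) -> no flip
Dir W: first cell '.' (not opp) -> no flip
Dir E: opp run (4,2) (4,3) capped by B -> flip
Dir SW: first cell '.' (not opp) -> no flip
Dir S: first cell '.' (not opp) -> no flip
Dir SE: first cell '.' (not opp) -> no flip

Answer: (4,2) (4,3)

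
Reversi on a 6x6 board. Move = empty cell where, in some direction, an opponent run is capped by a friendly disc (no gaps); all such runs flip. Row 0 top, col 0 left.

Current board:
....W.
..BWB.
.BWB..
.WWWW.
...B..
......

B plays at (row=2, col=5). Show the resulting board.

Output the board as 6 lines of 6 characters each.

Place B at (2,5); scan 8 dirs for brackets.
Dir NW: first cell 'B' (not opp) -> no flip
Dir N: first cell '.' (not opp) -> no flip
Dir NE: edge -> no flip
Dir W: first cell '.' (not opp) -> no flip
Dir E: edge -> no flip
Dir SW: opp run (3,4) capped by B -> flip
Dir S: first cell '.' (not opp) -> no flip
Dir SE: edge -> no flip
All flips: (3,4)

Answer: ....W.
..BWB.
.BWB.B
.WWWB.
...B..
......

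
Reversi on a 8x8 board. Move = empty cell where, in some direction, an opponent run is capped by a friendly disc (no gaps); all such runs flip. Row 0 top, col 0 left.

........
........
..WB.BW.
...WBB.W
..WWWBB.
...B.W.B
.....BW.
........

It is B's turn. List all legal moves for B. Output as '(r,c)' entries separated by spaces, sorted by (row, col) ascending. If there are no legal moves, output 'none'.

(1,1): no bracket -> illegal
(1,2): no bracket -> illegal
(1,3): no bracket -> illegal
(1,5): no bracket -> illegal
(1,6): no bracket -> illegal
(1,7): flips 1 -> legal
(2,1): flips 1 -> legal
(2,4): no bracket -> illegal
(2,7): flips 1 -> legal
(3,1): flips 1 -> legal
(3,2): flips 1 -> legal
(3,6): no bracket -> illegal
(4,1): flips 3 -> legal
(4,7): no bracket -> illegal
(5,1): no bracket -> illegal
(5,2): flips 1 -> legal
(5,4): flips 1 -> legal
(5,6): no bracket -> illegal
(6,4): flips 1 -> legal
(6,7): flips 1 -> legal
(7,5): flips 1 -> legal
(7,6): no bracket -> illegal
(7,7): no bracket -> illegal

Answer: (1,7) (2,1) (2,7) (3,1) (3,2) (4,1) (5,2) (5,4) (6,4) (6,7) (7,5)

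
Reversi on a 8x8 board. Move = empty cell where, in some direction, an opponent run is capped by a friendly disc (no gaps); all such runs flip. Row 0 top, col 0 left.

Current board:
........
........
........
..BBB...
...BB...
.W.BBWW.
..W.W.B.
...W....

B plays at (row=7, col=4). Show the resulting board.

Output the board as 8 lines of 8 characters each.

Place B at (7,4); scan 8 dirs for brackets.
Dir NW: first cell '.' (not opp) -> no flip
Dir N: opp run (6,4) capped by B -> flip
Dir NE: first cell '.' (not opp) -> no flip
Dir W: opp run (7,3), next='.' -> no flip
Dir E: first cell '.' (not opp) -> no flip
Dir SW: edge -> no flip
Dir S: edge -> no flip
Dir SE: edge -> no flip
All flips: (6,4)

Answer: ........
........
........
..BBB...
...BB...
.W.BBWW.
..W.B.B.
...WB...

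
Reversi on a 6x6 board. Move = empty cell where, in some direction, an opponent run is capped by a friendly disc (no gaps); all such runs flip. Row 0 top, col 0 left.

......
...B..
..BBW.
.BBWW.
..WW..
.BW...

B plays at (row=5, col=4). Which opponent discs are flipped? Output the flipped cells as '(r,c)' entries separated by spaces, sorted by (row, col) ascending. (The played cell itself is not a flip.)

Dir NW: opp run (4,3) capped by B -> flip
Dir N: first cell '.' (not opp) -> no flip
Dir NE: first cell '.' (not opp) -> no flip
Dir W: first cell '.' (not opp) -> no flip
Dir E: first cell '.' (not opp) -> no flip
Dir SW: edge -> no flip
Dir S: edge -> no flip
Dir SE: edge -> no flip

Answer: (4,3)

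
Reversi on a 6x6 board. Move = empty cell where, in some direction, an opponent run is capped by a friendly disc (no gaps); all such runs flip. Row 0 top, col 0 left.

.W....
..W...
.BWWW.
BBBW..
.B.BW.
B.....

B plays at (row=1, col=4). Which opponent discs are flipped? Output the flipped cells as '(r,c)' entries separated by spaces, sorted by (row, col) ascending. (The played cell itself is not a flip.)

Answer: (2,3)

Derivation:
Dir NW: first cell '.' (not opp) -> no flip
Dir N: first cell '.' (not opp) -> no flip
Dir NE: first cell '.' (not opp) -> no flip
Dir W: first cell '.' (not opp) -> no flip
Dir E: first cell '.' (not opp) -> no flip
Dir SW: opp run (2,3) capped by B -> flip
Dir S: opp run (2,4), next='.' -> no flip
Dir SE: first cell '.' (not opp) -> no flip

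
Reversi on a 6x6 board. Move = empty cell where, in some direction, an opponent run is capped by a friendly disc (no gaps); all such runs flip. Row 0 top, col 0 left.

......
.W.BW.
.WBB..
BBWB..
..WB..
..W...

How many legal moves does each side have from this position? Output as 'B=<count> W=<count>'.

Answer: B=10 W=7

Derivation:
-- B to move --
(0,0): flips 1 -> legal
(0,1): flips 2 -> legal
(0,2): no bracket -> illegal
(0,3): no bracket -> illegal
(0,4): no bracket -> illegal
(0,5): flips 1 -> legal
(1,0): flips 2 -> legal
(1,2): flips 1 -> legal
(1,5): flips 1 -> legal
(2,0): flips 1 -> legal
(2,4): no bracket -> illegal
(2,5): no bracket -> illegal
(4,1): flips 2 -> legal
(5,1): flips 1 -> legal
(5,3): flips 1 -> legal
B mobility = 10
-- W to move --
(0,2): no bracket -> illegal
(0,3): no bracket -> illegal
(0,4): no bracket -> illegal
(1,2): flips 2 -> legal
(2,0): flips 1 -> legal
(2,4): flips 3 -> legal
(3,4): flips 2 -> legal
(4,0): no bracket -> illegal
(4,1): flips 1 -> legal
(4,4): flips 3 -> legal
(5,3): no bracket -> illegal
(5,4): flips 1 -> legal
W mobility = 7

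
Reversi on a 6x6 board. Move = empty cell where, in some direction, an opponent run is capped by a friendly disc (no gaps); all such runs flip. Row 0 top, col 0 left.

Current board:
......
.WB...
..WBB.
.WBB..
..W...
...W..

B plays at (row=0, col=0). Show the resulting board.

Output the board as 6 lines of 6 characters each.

Place B at (0,0); scan 8 dirs for brackets.
Dir NW: edge -> no flip
Dir N: edge -> no flip
Dir NE: edge -> no flip
Dir W: edge -> no flip
Dir E: first cell '.' (not opp) -> no flip
Dir SW: edge -> no flip
Dir S: first cell '.' (not opp) -> no flip
Dir SE: opp run (1,1) (2,2) capped by B -> flip
All flips: (1,1) (2,2)

Answer: B.....
.BB...
..BBB.
.WBB..
..W...
...W..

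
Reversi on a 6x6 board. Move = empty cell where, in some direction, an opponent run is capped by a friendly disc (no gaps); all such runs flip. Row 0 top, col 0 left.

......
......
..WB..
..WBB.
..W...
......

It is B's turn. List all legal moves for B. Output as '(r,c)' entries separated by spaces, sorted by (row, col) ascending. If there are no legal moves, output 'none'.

(1,1): flips 1 -> legal
(1,2): no bracket -> illegal
(1,3): no bracket -> illegal
(2,1): flips 1 -> legal
(3,1): flips 1 -> legal
(4,1): flips 1 -> legal
(4,3): no bracket -> illegal
(5,1): flips 1 -> legal
(5,2): no bracket -> illegal
(5,3): no bracket -> illegal

Answer: (1,1) (2,1) (3,1) (4,1) (5,1)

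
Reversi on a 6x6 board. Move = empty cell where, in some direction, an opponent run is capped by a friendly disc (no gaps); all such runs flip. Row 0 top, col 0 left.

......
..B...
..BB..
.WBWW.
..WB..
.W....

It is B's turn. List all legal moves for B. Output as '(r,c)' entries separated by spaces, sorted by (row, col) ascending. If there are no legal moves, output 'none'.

Answer: (2,5) (3,0) (3,5) (4,0) (4,1) (4,4) (4,5) (5,2)

Derivation:
(2,0): no bracket -> illegal
(2,1): no bracket -> illegal
(2,4): no bracket -> illegal
(2,5): flips 1 -> legal
(3,0): flips 1 -> legal
(3,5): flips 2 -> legal
(4,0): flips 1 -> legal
(4,1): flips 1 -> legal
(4,4): flips 1 -> legal
(4,5): flips 1 -> legal
(5,0): no bracket -> illegal
(5,2): flips 1 -> legal
(5,3): no bracket -> illegal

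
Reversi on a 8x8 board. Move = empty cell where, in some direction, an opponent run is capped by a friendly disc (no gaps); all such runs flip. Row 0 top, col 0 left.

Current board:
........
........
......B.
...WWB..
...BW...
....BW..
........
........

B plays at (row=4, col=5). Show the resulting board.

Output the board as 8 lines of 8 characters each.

Answer: ........
........
......B.
...WWB..
...BBB..
....BW..
........
........

Derivation:
Place B at (4,5); scan 8 dirs for brackets.
Dir NW: opp run (3,4), next='.' -> no flip
Dir N: first cell 'B' (not opp) -> no flip
Dir NE: first cell '.' (not opp) -> no flip
Dir W: opp run (4,4) capped by B -> flip
Dir E: first cell '.' (not opp) -> no flip
Dir SW: first cell 'B' (not opp) -> no flip
Dir S: opp run (5,5), next='.' -> no flip
Dir SE: first cell '.' (not opp) -> no flip
All flips: (4,4)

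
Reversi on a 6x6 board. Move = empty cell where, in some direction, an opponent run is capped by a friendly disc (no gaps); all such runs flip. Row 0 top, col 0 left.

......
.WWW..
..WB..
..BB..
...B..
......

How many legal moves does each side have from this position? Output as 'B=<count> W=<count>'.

Answer: B=5 W=5

Derivation:
-- B to move --
(0,0): flips 2 -> legal
(0,1): flips 1 -> legal
(0,2): flips 2 -> legal
(0,3): flips 1 -> legal
(0,4): no bracket -> illegal
(1,0): no bracket -> illegal
(1,4): no bracket -> illegal
(2,0): no bracket -> illegal
(2,1): flips 1 -> legal
(2,4): no bracket -> illegal
(3,1): no bracket -> illegal
B mobility = 5
-- W to move --
(1,4): no bracket -> illegal
(2,1): no bracket -> illegal
(2,4): flips 1 -> legal
(3,1): no bracket -> illegal
(3,4): flips 1 -> legal
(4,1): no bracket -> illegal
(4,2): flips 1 -> legal
(4,4): flips 1 -> legal
(5,2): no bracket -> illegal
(5,3): flips 3 -> legal
(5,4): no bracket -> illegal
W mobility = 5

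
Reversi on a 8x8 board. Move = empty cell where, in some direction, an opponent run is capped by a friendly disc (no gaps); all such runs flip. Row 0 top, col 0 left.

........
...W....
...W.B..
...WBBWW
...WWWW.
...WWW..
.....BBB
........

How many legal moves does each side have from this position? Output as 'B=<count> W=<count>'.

-- B to move --
(0,2): no bracket -> illegal
(0,3): no bracket -> illegal
(0,4): no bracket -> illegal
(1,2): flips 1 -> legal
(1,4): no bracket -> illegal
(2,2): flips 3 -> legal
(2,4): no bracket -> illegal
(2,6): no bracket -> illegal
(2,7): no bracket -> illegal
(3,2): flips 3 -> legal
(4,2): no bracket -> illegal
(4,7): flips 1 -> legal
(5,2): flips 1 -> legal
(5,6): flips 1 -> legal
(5,7): flips 1 -> legal
(6,2): flips 2 -> legal
(6,3): no bracket -> illegal
(6,4): flips 2 -> legal
B mobility = 9
-- W to move --
(1,4): flips 1 -> legal
(1,5): flips 2 -> legal
(1,6): flips 2 -> legal
(2,4): flips 2 -> legal
(2,6): flips 1 -> legal
(5,6): no bracket -> illegal
(5,7): no bracket -> illegal
(6,4): no bracket -> illegal
(7,4): no bracket -> illegal
(7,5): flips 1 -> legal
(7,6): flips 1 -> legal
(7,7): flips 1 -> legal
W mobility = 8

Answer: B=9 W=8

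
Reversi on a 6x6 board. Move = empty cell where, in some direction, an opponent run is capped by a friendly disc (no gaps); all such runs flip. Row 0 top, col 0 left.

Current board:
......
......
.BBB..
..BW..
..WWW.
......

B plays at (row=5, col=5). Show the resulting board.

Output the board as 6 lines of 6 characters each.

Answer: ......
......
.BBB..
..BB..
..WWB.
.....B

Derivation:
Place B at (5,5); scan 8 dirs for brackets.
Dir NW: opp run (4,4) (3,3) capped by B -> flip
Dir N: first cell '.' (not opp) -> no flip
Dir NE: edge -> no flip
Dir W: first cell '.' (not opp) -> no flip
Dir E: edge -> no flip
Dir SW: edge -> no flip
Dir S: edge -> no flip
Dir SE: edge -> no flip
All flips: (3,3) (4,4)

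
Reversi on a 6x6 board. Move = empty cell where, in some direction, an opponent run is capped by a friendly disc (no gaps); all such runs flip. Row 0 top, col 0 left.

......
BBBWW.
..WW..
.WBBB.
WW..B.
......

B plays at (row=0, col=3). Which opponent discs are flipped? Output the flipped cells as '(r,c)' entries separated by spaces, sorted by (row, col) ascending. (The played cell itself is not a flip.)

Dir NW: edge -> no flip
Dir N: edge -> no flip
Dir NE: edge -> no flip
Dir W: first cell '.' (not opp) -> no flip
Dir E: first cell '.' (not opp) -> no flip
Dir SW: first cell 'B' (not opp) -> no flip
Dir S: opp run (1,3) (2,3) capped by B -> flip
Dir SE: opp run (1,4), next='.' -> no flip

Answer: (1,3) (2,3)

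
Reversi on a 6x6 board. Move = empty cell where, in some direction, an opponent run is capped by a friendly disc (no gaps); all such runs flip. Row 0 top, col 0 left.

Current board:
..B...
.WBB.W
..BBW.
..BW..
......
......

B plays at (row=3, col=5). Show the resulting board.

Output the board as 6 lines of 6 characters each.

Place B at (3,5); scan 8 dirs for brackets.
Dir NW: opp run (2,4) capped by B -> flip
Dir N: first cell '.' (not opp) -> no flip
Dir NE: edge -> no flip
Dir W: first cell '.' (not opp) -> no flip
Dir E: edge -> no flip
Dir SW: first cell '.' (not opp) -> no flip
Dir S: first cell '.' (not opp) -> no flip
Dir SE: edge -> no flip
All flips: (2,4)

Answer: ..B...
.WBB.W
..BBB.
..BW.B
......
......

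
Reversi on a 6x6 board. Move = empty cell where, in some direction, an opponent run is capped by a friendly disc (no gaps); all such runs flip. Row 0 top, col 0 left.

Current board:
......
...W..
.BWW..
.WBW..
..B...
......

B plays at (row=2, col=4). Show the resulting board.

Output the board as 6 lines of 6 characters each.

Place B at (2,4); scan 8 dirs for brackets.
Dir NW: opp run (1,3), next='.' -> no flip
Dir N: first cell '.' (not opp) -> no flip
Dir NE: first cell '.' (not opp) -> no flip
Dir W: opp run (2,3) (2,2) capped by B -> flip
Dir E: first cell '.' (not opp) -> no flip
Dir SW: opp run (3,3) capped by B -> flip
Dir S: first cell '.' (not opp) -> no flip
Dir SE: first cell '.' (not opp) -> no flip
All flips: (2,2) (2,3) (3,3)

Answer: ......
...W..
.BBBB.
.WBB..
..B...
......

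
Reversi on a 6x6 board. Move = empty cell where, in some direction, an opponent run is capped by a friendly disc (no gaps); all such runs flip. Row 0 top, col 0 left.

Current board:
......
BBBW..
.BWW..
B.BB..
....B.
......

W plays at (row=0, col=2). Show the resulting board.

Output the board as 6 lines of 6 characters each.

Place W at (0,2); scan 8 dirs for brackets.
Dir NW: edge -> no flip
Dir N: edge -> no flip
Dir NE: edge -> no flip
Dir W: first cell '.' (not opp) -> no flip
Dir E: first cell '.' (not opp) -> no flip
Dir SW: opp run (1,1), next='.' -> no flip
Dir S: opp run (1,2) capped by W -> flip
Dir SE: first cell 'W' (not opp) -> no flip
All flips: (1,2)

Answer: ..W...
BBWW..
.BWW..
B.BB..
....B.
......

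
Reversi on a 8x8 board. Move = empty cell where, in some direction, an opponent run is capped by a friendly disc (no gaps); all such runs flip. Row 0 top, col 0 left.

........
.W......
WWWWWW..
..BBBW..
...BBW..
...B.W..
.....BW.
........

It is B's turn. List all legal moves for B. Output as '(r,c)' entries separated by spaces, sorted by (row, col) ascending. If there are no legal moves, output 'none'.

Answer: (0,0) (1,0) (1,2) (1,3) (1,4) (1,5) (1,6) (2,6) (3,6) (4,6) (5,6) (6,7) (7,7)

Derivation:
(0,0): flips 2 -> legal
(0,1): no bracket -> illegal
(0,2): no bracket -> illegal
(1,0): flips 1 -> legal
(1,2): flips 2 -> legal
(1,3): flips 1 -> legal
(1,4): flips 2 -> legal
(1,5): flips 5 -> legal
(1,6): flips 1 -> legal
(2,6): flips 1 -> legal
(3,0): no bracket -> illegal
(3,1): no bracket -> illegal
(3,6): flips 1 -> legal
(4,6): flips 1 -> legal
(5,4): no bracket -> illegal
(5,6): flips 1 -> legal
(5,7): no bracket -> illegal
(6,4): no bracket -> illegal
(6,7): flips 1 -> legal
(7,5): no bracket -> illegal
(7,6): no bracket -> illegal
(7,7): flips 2 -> legal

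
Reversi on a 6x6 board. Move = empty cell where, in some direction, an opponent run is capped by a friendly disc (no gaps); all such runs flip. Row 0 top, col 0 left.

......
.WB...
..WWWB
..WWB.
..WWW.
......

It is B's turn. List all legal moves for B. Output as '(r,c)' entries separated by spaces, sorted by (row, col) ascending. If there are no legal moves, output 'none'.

(0,0): no bracket -> illegal
(0,1): no bracket -> illegal
(0,2): no bracket -> illegal
(1,0): flips 1 -> legal
(1,3): no bracket -> illegal
(1,4): flips 1 -> legal
(1,5): no bracket -> illegal
(2,0): no bracket -> illegal
(2,1): flips 3 -> legal
(3,1): flips 2 -> legal
(3,5): no bracket -> illegal
(4,1): no bracket -> illegal
(4,5): no bracket -> illegal
(5,1): no bracket -> illegal
(5,2): flips 4 -> legal
(5,3): no bracket -> illegal
(5,4): flips 1 -> legal
(5,5): no bracket -> illegal

Answer: (1,0) (1,4) (2,1) (3,1) (5,2) (5,4)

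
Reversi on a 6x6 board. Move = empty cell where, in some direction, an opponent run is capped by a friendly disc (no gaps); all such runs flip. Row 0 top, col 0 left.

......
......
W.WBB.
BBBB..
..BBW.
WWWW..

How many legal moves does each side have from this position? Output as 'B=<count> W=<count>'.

-- B to move --
(1,0): flips 1 -> legal
(1,1): flips 1 -> legal
(1,2): flips 1 -> legal
(1,3): flips 1 -> legal
(2,1): flips 1 -> legal
(3,4): no bracket -> illegal
(3,5): no bracket -> illegal
(4,0): no bracket -> illegal
(4,1): no bracket -> illegal
(4,5): flips 1 -> legal
(5,4): no bracket -> illegal
(5,5): flips 1 -> legal
B mobility = 7
-- W to move --
(1,2): no bracket -> illegal
(1,3): flips 3 -> legal
(1,4): no bracket -> illegal
(1,5): flips 3 -> legal
(2,1): no bracket -> illegal
(2,5): flips 2 -> legal
(3,4): flips 1 -> legal
(3,5): no bracket -> illegal
(4,0): flips 2 -> legal
(4,1): flips 2 -> legal
(5,4): no bracket -> illegal
W mobility = 6

Answer: B=7 W=6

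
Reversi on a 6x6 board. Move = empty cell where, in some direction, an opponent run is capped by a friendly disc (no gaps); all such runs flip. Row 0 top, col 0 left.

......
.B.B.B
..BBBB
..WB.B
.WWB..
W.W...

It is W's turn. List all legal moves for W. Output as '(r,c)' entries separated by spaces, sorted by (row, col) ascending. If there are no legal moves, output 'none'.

Answer: (1,2) (1,4) (3,4) (4,4) (5,4)

Derivation:
(0,0): no bracket -> illegal
(0,1): no bracket -> illegal
(0,2): no bracket -> illegal
(0,3): no bracket -> illegal
(0,4): no bracket -> illegal
(0,5): no bracket -> illegal
(1,0): no bracket -> illegal
(1,2): flips 1 -> legal
(1,4): flips 1 -> legal
(2,0): no bracket -> illegal
(2,1): no bracket -> illegal
(3,1): no bracket -> illegal
(3,4): flips 2 -> legal
(4,4): flips 1 -> legal
(4,5): no bracket -> illegal
(5,3): no bracket -> illegal
(5,4): flips 1 -> legal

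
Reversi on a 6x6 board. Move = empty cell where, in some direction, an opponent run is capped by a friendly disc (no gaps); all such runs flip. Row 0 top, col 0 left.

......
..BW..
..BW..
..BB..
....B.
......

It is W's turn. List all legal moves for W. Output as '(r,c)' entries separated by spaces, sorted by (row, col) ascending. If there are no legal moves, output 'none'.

(0,1): flips 1 -> legal
(0,2): no bracket -> illegal
(0,3): no bracket -> illegal
(1,1): flips 1 -> legal
(2,1): flips 1 -> legal
(2,4): no bracket -> illegal
(3,1): flips 1 -> legal
(3,4): no bracket -> illegal
(3,5): no bracket -> illegal
(4,1): flips 1 -> legal
(4,2): no bracket -> illegal
(4,3): flips 1 -> legal
(4,5): no bracket -> illegal
(5,3): no bracket -> illegal
(5,4): no bracket -> illegal
(5,5): no bracket -> illegal

Answer: (0,1) (1,1) (2,1) (3,1) (4,1) (4,3)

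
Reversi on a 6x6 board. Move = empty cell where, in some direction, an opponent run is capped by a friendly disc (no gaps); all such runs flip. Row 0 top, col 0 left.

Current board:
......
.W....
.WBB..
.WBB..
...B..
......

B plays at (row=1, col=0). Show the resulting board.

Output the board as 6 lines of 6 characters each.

Place B at (1,0); scan 8 dirs for brackets.
Dir NW: edge -> no flip
Dir N: first cell '.' (not opp) -> no flip
Dir NE: first cell '.' (not opp) -> no flip
Dir W: edge -> no flip
Dir E: opp run (1,1), next='.' -> no flip
Dir SW: edge -> no flip
Dir S: first cell '.' (not opp) -> no flip
Dir SE: opp run (2,1) capped by B -> flip
All flips: (2,1)

Answer: ......
BW....
.BBB..
.WBB..
...B..
......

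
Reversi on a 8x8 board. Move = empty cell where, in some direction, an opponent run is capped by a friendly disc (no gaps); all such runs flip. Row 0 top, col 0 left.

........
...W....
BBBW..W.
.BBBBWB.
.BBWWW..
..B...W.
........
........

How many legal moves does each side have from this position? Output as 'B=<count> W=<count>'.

Answer: B=11 W=11

Derivation:
-- B to move --
(0,2): no bracket -> illegal
(0,3): flips 2 -> legal
(0,4): flips 1 -> legal
(1,2): flips 1 -> legal
(1,4): flips 1 -> legal
(1,5): no bracket -> illegal
(1,6): flips 1 -> legal
(1,7): no bracket -> illegal
(2,4): flips 1 -> legal
(2,5): no bracket -> illegal
(2,7): no bracket -> illegal
(3,7): no bracket -> illegal
(4,6): flips 3 -> legal
(4,7): no bracket -> illegal
(5,3): flips 1 -> legal
(5,4): flips 3 -> legal
(5,5): flips 1 -> legal
(5,7): no bracket -> illegal
(6,5): no bracket -> illegal
(6,6): no bracket -> illegal
(6,7): flips 2 -> legal
B mobility = 11
-- W to move --
(1,0): flips 2 -> legal
(1,1): flips 2 -> legal
(1,2): no bracket -> illegal
(2,4): flips 1 -> legal
(2,5): flips 1 -> legal
(2,7): flips 1 -> legal
(3,0): flips 4 -> legal
(3,7): flips 1 -> legal
(4,0): flips 4 -> legal
(4,6): flips 1 -> legal
(4,7): no bracket -> illegal
(5,0): flips 2 -> legal
(5,1): no bracket -> illegal
(5,3): no bracket -> illegal
(6,1): flips 1 -> legal
(6,2): no bracket -> illegal
(6,3): no bracket -> illegal
W mobility = 11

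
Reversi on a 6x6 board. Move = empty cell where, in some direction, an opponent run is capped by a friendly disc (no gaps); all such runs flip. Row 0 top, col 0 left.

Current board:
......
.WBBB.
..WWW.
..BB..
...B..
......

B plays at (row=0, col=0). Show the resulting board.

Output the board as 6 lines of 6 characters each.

Answer: B.....
.BBBB.
..BWW.
..BB..
...B..
......

Derivation:
Place B at (0,0); scan 8 dirs for brackets.
Dir NW: edge -> no flip
Dir N: edge -> no flip
Dir NE: edge -> no flip
Dir W: edge -> no flip
Dir E: first cell '.' (not opp) -> no flip
Dir SW: edge -> no flip
Dir S: first cell '.' (not opp) -> no flip
Dir SE: opp run (1,1) (2,2) capped by B -> flip
All flips: (1,1) (2,2)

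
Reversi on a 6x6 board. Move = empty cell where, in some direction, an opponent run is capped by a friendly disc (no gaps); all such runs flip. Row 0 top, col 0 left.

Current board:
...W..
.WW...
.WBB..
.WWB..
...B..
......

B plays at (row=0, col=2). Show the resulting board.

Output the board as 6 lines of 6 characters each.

Answer: ..BW..
.WB...
.WBB..
.WWB..
...B..
......

Derivation:
Place B at (0,2); scan 8 dirs for brackets.
Dir NW: edge -> no flip
Dir N: edge -> no flip
Dir NE: edge -> no flip
Dir W: first cell '.' (not opp) -> no flip
Dir E: opp run (0,3), next='.' -> no flip
Dir SW: opp run (1,1), next='.' -> no flip
Dir S: opp run (1,2) capped by B -> flip
Dir SE: first cell '.' (not opp) -> no flip
All flips: (1,2)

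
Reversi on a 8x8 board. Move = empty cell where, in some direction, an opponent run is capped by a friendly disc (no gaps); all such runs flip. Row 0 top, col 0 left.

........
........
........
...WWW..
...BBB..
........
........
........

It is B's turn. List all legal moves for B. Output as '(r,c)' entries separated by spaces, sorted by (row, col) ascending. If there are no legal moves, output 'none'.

Answer: (2,2) (2,3) (2,4) (2,5) (2,6)

Derivation:
(2,2): flips 1 -> legal
(2,3): flips 2 -> legal
(2,4): flips 1 -> legal
(2,5): flips 2 -> legal
(2,6): flips 1 -> legal
(3,2): no bracket -> illegal
(3,6): no bracket -> illegal
(4,2): no bracket -> illegal
(4,6): no bracket -> illegal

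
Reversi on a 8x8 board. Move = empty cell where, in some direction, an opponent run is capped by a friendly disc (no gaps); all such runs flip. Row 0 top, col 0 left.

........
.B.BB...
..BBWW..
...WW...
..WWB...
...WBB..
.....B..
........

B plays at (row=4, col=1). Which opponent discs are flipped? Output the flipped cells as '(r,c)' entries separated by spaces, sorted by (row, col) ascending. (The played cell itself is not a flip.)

Answer: (4,2) (4,3)

Derivation:
Dir NW: first cell '.' (not opp) -> no flip
Dir N: first cell '.' (not opp) -> no flip
Dir NE: first cell '.' (not opp) -> no flip
Dir W: first cell '.' (not opp) -> no flip
Dir E: opp run (4,2) (4,3) capped by B -> flip
Dir SW: first cell '.' (not opp) -> no flip
Dir S: first cell '.' (not opp) -> no flip
Dir SE: first cell '.' (not opp) -> no flip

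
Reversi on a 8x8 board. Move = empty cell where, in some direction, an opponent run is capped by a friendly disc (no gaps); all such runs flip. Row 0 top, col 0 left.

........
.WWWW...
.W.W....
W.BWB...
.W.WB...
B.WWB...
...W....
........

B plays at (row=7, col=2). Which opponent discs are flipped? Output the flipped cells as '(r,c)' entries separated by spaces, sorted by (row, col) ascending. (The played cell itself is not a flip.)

Dir NW: first cell '.' (not opp) -> no flip
Dir N: first cell '.' (not opp) -> no flip
Dir NE: opp run (6,3) capped by B -> flip
Dir W: first cell '.' (not opp) -> no flip
Dir E: first cell '.' (not opp) -> no flip
Dir SW: edge -> no flip
Dir S: edge -> no flip
Dir SE: edge -> no flip

Answer: (6,3)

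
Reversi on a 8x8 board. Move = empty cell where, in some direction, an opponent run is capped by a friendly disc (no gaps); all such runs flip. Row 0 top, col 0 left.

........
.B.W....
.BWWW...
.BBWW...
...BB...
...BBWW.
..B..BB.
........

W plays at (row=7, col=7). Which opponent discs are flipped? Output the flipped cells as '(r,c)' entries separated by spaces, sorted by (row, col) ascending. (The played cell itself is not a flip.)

Dir NW: opp run (6,6) capped by W -> flip
Dir N: first cell '.' (not opp) -> no flip
Dir NE: edge -> no flip
Dir W: first cell '.' (not opp) -> no flip
Dir E: edge -> no flip
Dir SW: edge -> no flip
Dir S: edge -> no flip
Dir SE: edge -> no flip

Answer: (6,6)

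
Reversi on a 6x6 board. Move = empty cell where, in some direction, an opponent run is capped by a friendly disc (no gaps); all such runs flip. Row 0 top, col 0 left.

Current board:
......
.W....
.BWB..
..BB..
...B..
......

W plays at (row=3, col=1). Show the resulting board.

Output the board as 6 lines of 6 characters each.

Place W at (3,1); scan 8 dirs for brackets.
Dir NW: first cell '.' (not opp) -> no flip
Dir N: opp run (2,1) capped by W -> flip
Dir NE: first cell 'W' (not opp) -> no flip
Dir W: first cell '.' (not opp) -> no flip
Dir E: opp run (3,2) (3,3), next='.' -> no flip
Dir SW: first cell '.' (not opp) -> no flip
Dir S: first cell '.' (not opp) -> no flip
Dir SE: first cell '.' (not opp) -> no flip
All flips: (2,1)

Answer: ......
.W....
.WWB..
.WBB..
...B..
......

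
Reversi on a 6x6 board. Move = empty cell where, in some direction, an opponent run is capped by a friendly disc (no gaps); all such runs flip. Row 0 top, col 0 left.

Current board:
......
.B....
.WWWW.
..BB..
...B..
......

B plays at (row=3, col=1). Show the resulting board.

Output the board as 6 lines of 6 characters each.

Place B at (3,1); scan 8 dirs for brackets.
Dir NW: first cell '.' (not opp) -> no flip
Dir N: opp run (2,1) capped by B -> flip
Dir NE: opp run (2,2), next='.' -> no flip
Dir W: first cell '.' (not opp) -> no flip
Dir E: first cell 'B' (not opp) -> no flip
Dir SW: first cell '.' (not opp) -> no flip
Dir S: first cell '.' (not opp) -> no flip
Dir SE: first cell '.' (not opp) -> no flip
All flips: (2,1)

Answer: ......
.B....
.BWWW.
.BBB..
...B..
......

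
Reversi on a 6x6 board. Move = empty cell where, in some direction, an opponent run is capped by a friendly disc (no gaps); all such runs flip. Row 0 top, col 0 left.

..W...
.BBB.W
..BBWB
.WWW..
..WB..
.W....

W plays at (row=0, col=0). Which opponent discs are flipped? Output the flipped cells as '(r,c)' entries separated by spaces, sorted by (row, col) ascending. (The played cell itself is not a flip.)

Dir NW: edge -> no flip
Dir N: edge -> no flip
Dir NE: edge -> no flip
Dir W: edge -> no flip
Dir E: first cell '.' (not opp) -> no flip
Dir SW: edge -> no flip
Dir S: first cell '.' (not opp) -> no flip
Dir SE: opp run (1,1) (2,2) capped by W -> flip

Answer: (1,1) (2,2)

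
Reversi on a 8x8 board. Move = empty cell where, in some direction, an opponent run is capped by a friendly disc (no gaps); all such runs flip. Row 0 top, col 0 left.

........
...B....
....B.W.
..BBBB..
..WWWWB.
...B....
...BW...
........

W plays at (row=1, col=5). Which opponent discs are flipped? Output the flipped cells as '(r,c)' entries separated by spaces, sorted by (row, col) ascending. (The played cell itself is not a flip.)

Dir NW: first cell '.' (not opp) -> no flip
Dir N: first cell '.' (not opp) -> no flip
Dir NE: first cell '.' (not opp) -> no flip
Dir W: first cell '.' (not opp) -> no flip
Dir E: first cell '.' (not opp) -> no flip
Dir SW: opp run (2,4) (3,3) capped by W -> flip
Dir S: first cell '.' (not opp) -> no flip
Dir SE: first cell 'W' (not opp) -> no flip

Answer: (2,4) (3,3)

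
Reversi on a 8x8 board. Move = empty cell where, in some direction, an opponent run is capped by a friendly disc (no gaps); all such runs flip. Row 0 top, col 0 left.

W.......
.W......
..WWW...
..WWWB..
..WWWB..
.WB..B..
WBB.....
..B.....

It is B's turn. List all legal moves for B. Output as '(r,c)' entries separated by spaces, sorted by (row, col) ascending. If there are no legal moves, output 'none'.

(0,1): no bracket -> illegal
(0,2): no bracket -> illegal
(1,0): no bracket -> illegal
(1,2): flips 5 -> legal
(1,3): flips 1 -> legal
(1,4): no bracket -> illegal
(1,5): no bracket -> illegal
(2,0): no bracket -> illegal
(2,1): no bracket -> illegal
(2,5): flips 2 -> legal
(3,1): flips 3 -> legal
(4,0): flips 1 -> legal
(4,1): flips 4 -> legal
(5,0): flips 1 -> legal
(5,3): flips 1 -> legal
(5,4): no bracket -> illegal
(7,0): no bracket -> illegal
(7,1): no bracket -> illegal

Answer: (1,2) (1,3) (2,5) (3,1) (4,0) (4,1) (5,0) (5,3)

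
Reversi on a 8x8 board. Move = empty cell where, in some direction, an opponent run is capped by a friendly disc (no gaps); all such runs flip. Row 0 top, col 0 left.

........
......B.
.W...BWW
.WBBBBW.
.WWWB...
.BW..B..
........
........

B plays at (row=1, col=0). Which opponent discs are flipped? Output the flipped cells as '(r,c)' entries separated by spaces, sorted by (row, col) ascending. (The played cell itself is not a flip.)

Dir NW: edge -> no flip
Dir N: first cell '.' (not opp) -> no flip
Dir NE: first cell '.' (not opp) -> no flip
Dir W: edge -> no flip
Dir E: first cell '.' (not opp) -> no flip
Dir SW: edge -> no flip
Dir S: first cell '.' (not opp) -> no flip
Dir SE: opp run (2,1) capped by B -> flip

Answer: (2,1)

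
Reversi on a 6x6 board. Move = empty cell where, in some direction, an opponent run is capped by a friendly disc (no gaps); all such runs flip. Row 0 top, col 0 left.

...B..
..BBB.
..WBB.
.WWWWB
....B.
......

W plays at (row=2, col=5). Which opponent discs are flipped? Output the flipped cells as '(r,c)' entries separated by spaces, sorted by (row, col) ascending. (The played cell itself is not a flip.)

Answer: (2,3) (2,4)

Derivation:
Dir NW: opp run (1,4) (0,3), next=edge -> no flip
Dir N: first cell '.' (not opp) -> no flip
Dir NE: edge -> no flip
Dir W: opp run (2,4) (2,3) capped by W -> flip
Dir E: edge -> no flip
Dir SW: first cell 'W' (not opp) -> no flip
Dir S: opp run (3,5), next='.' -> no flip
Dir SE: edge -> no flip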